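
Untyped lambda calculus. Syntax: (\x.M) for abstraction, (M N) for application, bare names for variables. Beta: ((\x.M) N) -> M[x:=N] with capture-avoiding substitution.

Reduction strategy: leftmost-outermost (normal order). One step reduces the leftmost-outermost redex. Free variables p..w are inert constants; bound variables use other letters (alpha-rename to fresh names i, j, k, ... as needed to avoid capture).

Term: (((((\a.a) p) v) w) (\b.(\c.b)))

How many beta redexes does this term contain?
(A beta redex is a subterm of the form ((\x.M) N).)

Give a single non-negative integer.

Answer: 1

Derivation:
Term: (((((\a.a) p) v) w) (\b.(\c.b)))
  Redex: ((\a.a) p)
Total redexes: 1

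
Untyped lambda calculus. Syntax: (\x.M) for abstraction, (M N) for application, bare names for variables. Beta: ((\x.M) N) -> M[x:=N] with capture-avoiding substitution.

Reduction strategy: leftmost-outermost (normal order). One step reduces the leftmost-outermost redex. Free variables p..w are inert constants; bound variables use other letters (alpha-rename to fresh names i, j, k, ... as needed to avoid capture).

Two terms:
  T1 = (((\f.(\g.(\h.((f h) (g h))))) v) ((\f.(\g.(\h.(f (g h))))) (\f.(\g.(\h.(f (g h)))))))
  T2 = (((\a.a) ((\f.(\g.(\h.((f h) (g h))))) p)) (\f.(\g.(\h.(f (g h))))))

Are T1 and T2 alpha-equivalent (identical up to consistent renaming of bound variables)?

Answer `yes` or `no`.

Answer: no

Derivation:
Term 1: (((\f.(\g.(\h.((f h) (g h))))) v) ((\f.(\g.(\h.(f (g h))))) (\f.(\g.(\h.(f (g h)))))))
Term 2: (((\a.a) ((\f.(\g.(\h.((f h) (g h))))) p)) (\f.(\g.(\h.(f (g h))))))
Alpha-equivalence: compare structure up to binder renaming.
Result: False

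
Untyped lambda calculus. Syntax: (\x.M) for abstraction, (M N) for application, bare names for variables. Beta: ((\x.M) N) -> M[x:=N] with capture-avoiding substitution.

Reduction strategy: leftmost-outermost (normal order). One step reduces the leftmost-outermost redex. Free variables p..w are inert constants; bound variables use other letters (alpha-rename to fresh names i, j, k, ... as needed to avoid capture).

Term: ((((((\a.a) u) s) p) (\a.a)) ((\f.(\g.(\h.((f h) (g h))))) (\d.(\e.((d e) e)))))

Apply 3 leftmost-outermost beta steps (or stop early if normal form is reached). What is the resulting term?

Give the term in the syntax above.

Step 0: ((((((\a.a) u) s) p) (\a.a)) ((\f.(\g.(\h.((f h) (g h))))) (\d.(\e.((d e) e)))))
Step 1: ((((u s) p) (\a.a)) ((\f.(\g.(\h.((f h) (g h))))) (\d.(\e.((d e) e)))))
Step 2: ((((u s) p) (\a.a)) (\g.(\h.(((\d.(\e.((d e) e))) h) (g h)))))
Step 3: ((((u s) p) (\a.a)) (\g.(\h.((\e.((h e) e)) (g h)))))

Answer: ((((u s) p) (\a.a)) (\g.(\h.((\e.((h e) e)) (g h)))))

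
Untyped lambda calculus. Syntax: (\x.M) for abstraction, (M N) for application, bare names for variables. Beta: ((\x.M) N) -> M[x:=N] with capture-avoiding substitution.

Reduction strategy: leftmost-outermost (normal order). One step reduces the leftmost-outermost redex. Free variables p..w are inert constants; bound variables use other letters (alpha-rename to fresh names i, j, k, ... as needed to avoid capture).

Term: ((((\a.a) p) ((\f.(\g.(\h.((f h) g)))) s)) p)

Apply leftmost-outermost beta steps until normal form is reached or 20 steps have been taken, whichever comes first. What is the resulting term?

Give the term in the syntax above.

Step 0: ((((\a.a) p) ((\f.(\g.(\h.((f h) g)))) s)) p)
Step 1: ((p ((\f.(\g.(\h.((f h) g)))) s)) p)
Step 2: ((p (\g.(\h.((s h) g)))) p)

Answer: ((p (\g.(\h.((s h) g)))) p)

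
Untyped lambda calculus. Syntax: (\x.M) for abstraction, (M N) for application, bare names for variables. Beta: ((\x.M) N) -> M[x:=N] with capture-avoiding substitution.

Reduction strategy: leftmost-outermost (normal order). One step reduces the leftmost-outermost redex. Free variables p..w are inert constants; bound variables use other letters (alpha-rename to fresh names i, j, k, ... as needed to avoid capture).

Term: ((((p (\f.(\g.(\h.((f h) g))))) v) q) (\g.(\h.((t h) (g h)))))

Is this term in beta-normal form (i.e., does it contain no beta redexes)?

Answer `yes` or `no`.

Answer: yes

Derivation:
Term: ((((p (\f.(\g.(\h.((f h) g))))) v) q) (\g.(\h.((t h) (g h)))))
No beta redexes found.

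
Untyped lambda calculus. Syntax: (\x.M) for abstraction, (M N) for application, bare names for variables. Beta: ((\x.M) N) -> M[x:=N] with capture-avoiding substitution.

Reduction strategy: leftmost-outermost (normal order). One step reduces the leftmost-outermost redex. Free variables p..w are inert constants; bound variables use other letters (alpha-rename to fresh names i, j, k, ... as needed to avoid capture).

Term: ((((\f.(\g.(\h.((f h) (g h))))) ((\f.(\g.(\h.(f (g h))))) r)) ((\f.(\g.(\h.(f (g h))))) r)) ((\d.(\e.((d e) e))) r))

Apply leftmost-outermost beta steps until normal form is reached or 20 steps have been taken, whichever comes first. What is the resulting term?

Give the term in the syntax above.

Answer: (r ((r (\h.(r ((r h) h)))) (\h.(r ((r h) h)))))

Derivation:
Step 0: ((((\f.(\g.(\h.((f h) (g h))))) ((\f.(\g.(\h.(f (g h))))) r)) ((\f.(\g.(\h.(f (g h))))) r)) ((\d.(\e.((d e) e))) r))
Step 1: (((\g.(\h.((((\f.(\g.(\h.(f (g h))))) r) h) (g h)))) ((\f.(\g.(\h.(f (g h))))) r)) ((\d.(\e.((d e) e))) r))
Step 2: ((\h.((((\f.(\g.(\h.(f (g h))))) r) h) (((\f.(\g.(\h.(f (g h))))) r) h))) ((\d.(\e.((d e) e))) r))
Step 3: ((((\f.(\g.(\h.(f (g h))))) r) ((\d.(\e.((d e) e))) r)) (((\f.(\g.(\h.(f (g h))))) r) ((\d.(\e.((d e) e))) r)))
Step 4: (((\g.(\h.(r (g h)))) ((\d.(\e.((d e) e))) r)) (((\f.(\g.(\h.(f (g h))))) r) ((\d.(\e.((d e) e))) r)))
Step 5: ((\h.(r (((\d.(\e.((d e) e))) r) h))) (((\f.(\g.(\h.(f (g h))))) r) ((\d.(\e.((d e) e))) r)))
Step 6: (r (((\d.(\e.((d e) e))) r) (((\f.(\g.(\h.(f (g h))))) r) ((\d.(\e.((d e) e))) r))))
Step 7: (r ((\e.((r e) e)) (((\f.(\g.(\h.(f (g h))))) r) ((\d.(\e.((d e) e))) r))))
Step 8: (r ((r (((\f.(\g.(\h.(f (g h))))) r) ((\d.(\e.((d e) e))) r))) (((\f.(\g.(\h.(f (g h))))) r) ((\d.(\e.((d e) e))) r))))
Step 9: (r ((r ((\g.(\h.(r (g h)))) ((\d.(\e.((d e) e))) r))) (((\f.(\g.(\h.(f (g h))))) r) ((\d.(\e.((d e) e))) r))))
Step 10: (r ((r (\h.(r (((\d.(\e.((d e) e))) r) h)))) (((\f.(\g.(\h.(f (g h))))) r) ((\d.(\e.((d e) e))) r))))
Step 11: (r ((r (\h.(r ((\e.((r e) e)) h)))) (((\f.(\g.(\h.(f (g h))))) r) ((\d.(\e.((d e) e))) r))))
Step 12: (r ((r (\h.(r ((r h) h)))) (((\f.(\g.(\h.(f (g h))))) r) ((\d.(\e.((d e) e))) r))))
Step 13: (r ((r (\h.(r ((r h) h)))) ((\g.(\h.(r (g h)))) ((\d.(\e.((d e) e))) r))))
Step 14: (r ((r (\h.(r ((r h) h)))) (\h.(r (((\d.(\e.((d e) e))) r) h)))))
Step 15: (r ((r (\h.(r ((r h) h)))) (\h.(r ((\e.((r e) e)) h)))))
Step 16: (r ((r (\h.(r ((r h) h)))) (\h.(r ((r h) h)))))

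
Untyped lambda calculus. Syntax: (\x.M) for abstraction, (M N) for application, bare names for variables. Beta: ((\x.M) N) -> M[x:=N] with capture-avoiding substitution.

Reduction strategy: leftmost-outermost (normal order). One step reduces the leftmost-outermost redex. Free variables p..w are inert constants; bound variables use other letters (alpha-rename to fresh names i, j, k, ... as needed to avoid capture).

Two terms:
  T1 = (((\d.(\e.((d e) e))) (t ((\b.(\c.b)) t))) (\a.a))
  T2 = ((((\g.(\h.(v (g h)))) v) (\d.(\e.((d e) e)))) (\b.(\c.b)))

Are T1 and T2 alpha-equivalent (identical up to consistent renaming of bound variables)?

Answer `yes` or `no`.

Term 1: (((\d.(\e.((d e) e))) (t ((\b.(\c.b)) t))) (\a.a))
Term 2: ((((\g.(\h.(v (g h)))) v) (\d.(\e.((d e) e)))) (\b.(\c.b)))
Alpha-equivalence: compare structure up to binder renaming.
Result: False

Answer: no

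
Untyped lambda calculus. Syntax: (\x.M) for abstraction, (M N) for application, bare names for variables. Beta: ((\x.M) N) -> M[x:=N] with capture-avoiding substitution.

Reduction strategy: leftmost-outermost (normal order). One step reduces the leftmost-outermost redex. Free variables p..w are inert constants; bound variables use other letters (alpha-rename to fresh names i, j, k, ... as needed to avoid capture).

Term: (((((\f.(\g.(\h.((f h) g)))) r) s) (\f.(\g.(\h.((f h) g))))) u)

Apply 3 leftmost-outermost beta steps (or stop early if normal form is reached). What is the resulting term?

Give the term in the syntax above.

Answer: (((r (\f.(\g.(\h.((f h) g))))) s) u)

Derivation:
Step 0: (((((\f.(\g.(\h.((f h) g)))) r) s) (\f.(\g.(\h.((f h) g))))) u)
Step 1: ((((\g.(\h.((r h) g))) s) (\f.(\g.(\h.((f h) g))))) u)
Step 2: (((\h.((r h) s)) (\f.(\g.(\h.((f h) g))))) u)
Step 3: (((r (\f.(\g.(\h.((f h) g))))) s) u)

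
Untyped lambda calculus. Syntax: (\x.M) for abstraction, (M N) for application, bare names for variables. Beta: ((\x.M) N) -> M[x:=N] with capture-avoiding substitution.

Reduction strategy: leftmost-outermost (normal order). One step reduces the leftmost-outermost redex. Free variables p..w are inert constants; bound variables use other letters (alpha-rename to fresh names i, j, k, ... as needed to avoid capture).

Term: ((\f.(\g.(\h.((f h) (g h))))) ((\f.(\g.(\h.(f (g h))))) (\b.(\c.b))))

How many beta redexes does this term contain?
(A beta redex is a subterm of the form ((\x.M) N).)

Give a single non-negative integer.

Answer: 2

Derivation:
Term: ((\f.(\g.(\h.((f h) (g h))))) ((\f.(\g.(\h.(f (g h))))) (\b.(\c.b))))
  Redex: ((\f.(\g.(\h.((f h) (g h))))) ((\f.(\g.(\h.(f (g h))))) (\b.(\c.b))))
  Redex: ((\f.(\g.(\h.(f (g h))))) (\b.(\c.b)))
Total redexes: 2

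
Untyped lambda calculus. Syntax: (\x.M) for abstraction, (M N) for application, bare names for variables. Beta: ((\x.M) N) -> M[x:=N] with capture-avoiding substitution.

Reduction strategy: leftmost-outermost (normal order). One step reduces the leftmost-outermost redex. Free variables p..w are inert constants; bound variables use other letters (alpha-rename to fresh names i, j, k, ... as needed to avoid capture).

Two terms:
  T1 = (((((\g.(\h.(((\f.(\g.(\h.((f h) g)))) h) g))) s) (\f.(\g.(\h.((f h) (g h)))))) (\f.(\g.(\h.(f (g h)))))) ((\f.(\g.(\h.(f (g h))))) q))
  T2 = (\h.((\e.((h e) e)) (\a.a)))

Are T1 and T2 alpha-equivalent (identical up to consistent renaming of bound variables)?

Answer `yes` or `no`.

Answer: no

Derivation:
Term 1: (((((\g.(\h.(((\f.(\g.(\h.((f h) g)))) h) g))) s) (\f.(\g.(\h.((f h) (g h)))))) (\f.(\g.(\h.(f (g h)))))) ((\f.(\g.(\h.(f (g h))))) q))
Term 2: (\h.((\e.((h e) e)) (\a.a)))
Alpha-equivalence: compare structure up to binder renaming.
Result: False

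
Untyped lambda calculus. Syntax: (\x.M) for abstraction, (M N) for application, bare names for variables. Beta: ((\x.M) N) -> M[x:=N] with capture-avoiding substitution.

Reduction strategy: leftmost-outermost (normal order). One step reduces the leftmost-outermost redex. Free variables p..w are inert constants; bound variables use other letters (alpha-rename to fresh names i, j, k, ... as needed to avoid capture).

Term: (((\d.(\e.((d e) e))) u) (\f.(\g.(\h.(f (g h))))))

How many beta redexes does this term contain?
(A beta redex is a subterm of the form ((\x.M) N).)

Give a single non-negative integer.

Answer: 1

Derivation:
Term: (((\d.(\e.((d e) e))) u) (\f.(\g.(\h.(f (g h))))))
  Redex: ((\d.(\e.((d e) e))) u)
Total redexes: 1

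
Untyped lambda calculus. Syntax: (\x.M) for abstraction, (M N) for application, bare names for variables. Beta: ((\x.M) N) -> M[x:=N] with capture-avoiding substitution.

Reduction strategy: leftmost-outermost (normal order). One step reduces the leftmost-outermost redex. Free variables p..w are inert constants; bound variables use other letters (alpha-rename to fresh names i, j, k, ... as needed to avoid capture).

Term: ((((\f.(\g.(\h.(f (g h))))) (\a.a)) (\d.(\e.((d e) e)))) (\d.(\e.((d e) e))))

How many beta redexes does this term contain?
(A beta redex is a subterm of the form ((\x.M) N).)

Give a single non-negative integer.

Answer: 1

Derivation:
Term: ((((\f.(\g.(\h.(f (g h))))) (\a.a)) (\d.(\e.((d e) e)))) (\d.(\e.((d e) e))))
  Redex: ((\f.(\g.(\h.(f (g h))))) (\a.a))
Total redexes: 1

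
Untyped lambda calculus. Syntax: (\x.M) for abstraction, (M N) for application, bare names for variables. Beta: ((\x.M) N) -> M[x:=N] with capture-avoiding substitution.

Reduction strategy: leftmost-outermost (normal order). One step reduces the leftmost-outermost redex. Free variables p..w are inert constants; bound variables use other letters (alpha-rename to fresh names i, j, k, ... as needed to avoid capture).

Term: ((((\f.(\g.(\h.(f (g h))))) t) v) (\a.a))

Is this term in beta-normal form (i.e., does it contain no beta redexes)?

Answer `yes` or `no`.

Answer: no

Derivation:
Term: ((((\f.(\g.(\h.(f (g h))))) t) v) (\a.a))
Found 1 beta redex(es).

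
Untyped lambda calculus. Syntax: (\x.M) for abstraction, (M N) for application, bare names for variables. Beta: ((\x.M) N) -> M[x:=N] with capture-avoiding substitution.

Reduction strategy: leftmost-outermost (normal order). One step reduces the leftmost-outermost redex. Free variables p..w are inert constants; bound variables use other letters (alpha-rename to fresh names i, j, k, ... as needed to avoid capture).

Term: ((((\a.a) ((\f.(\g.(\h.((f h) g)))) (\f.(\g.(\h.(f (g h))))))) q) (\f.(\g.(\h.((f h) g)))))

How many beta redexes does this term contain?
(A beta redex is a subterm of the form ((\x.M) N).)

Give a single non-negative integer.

Answer: 2

Derivation:
Term: ((((\a.a) ((\f.(\g.(\h.((f h) g)))) (\f.(\g.(\h.(f (g h))))))) q) (\f.(\g.(\h.((f h) g)))))
  Redex: ((\a.a) ((\f.(\g.(\h.((f h) g)))) (\f.(\g.(\h.(f (g h)))))))
  Redex: ((\f.(\g.(\h.((f h) g)))) (\f.(\g.(\h.(f (g h))))))
Total redexes: 2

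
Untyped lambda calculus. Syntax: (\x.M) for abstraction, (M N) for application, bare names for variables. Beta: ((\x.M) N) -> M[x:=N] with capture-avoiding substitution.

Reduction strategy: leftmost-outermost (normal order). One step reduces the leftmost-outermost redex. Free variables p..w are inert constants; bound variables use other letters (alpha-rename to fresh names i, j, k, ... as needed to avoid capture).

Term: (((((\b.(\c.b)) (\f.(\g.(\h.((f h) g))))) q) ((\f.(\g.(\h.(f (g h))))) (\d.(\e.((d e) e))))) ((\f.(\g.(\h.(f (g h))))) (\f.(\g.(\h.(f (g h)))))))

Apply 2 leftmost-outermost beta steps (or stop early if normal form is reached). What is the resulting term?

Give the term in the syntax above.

Answer: (((\f.(\g.(\h.((f h) g)))) ((\f.(\g.(\h.(f (g h))))) (\d.(\e.((d e) e))))) ((\f.(\g.(\h.(f (g h))))) (\f.(\g.(\h.(f (g h)))))))

Derivation:
Step 0: (((((\b.(\c.b)) (\f.(\g.(\h.((f h) g))))) q) ((\f.(\g.(\h.(f (g h))))) (\d.(\e.((d e) e))))) ((\f.(\g.(\h.(f (g h))))) (\f.(\g.(\h.(f (g h)))))))
Step 1: ((((\c.(\f.(\g.(\h.((f h) g))))) q) ((\f.(\g.(\h.(f (g h))))) (\d.(\e.((d e) e))))) ((\f.(\g.(\h.(f (g h))))) (\f.(\g.(\h.(f (g h)))))))
Step 2: (((\f.(\g.(\h.((f h) g)))) ((\f.(\g.(\h.(f (g h))))) (\d.(\e.((d e) e))))) ((\f.(\g.(\h.(f (g h))))) (\f.(\g.(\h.(f (g h)))))))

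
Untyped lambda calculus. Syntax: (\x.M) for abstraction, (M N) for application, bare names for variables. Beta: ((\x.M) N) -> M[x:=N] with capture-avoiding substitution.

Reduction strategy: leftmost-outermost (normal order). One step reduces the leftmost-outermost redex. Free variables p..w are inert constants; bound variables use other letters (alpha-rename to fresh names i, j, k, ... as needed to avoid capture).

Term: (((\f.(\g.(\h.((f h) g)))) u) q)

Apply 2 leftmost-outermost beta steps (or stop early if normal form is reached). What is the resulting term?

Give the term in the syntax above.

Step 0: (((\f.(\g.(\h.((f h) g)))) u) q)
Step 1: ((\g.(\h.((u h) g))) q)
Step 2: (\h.((u h) q))

Answer: (\h.((u h) q))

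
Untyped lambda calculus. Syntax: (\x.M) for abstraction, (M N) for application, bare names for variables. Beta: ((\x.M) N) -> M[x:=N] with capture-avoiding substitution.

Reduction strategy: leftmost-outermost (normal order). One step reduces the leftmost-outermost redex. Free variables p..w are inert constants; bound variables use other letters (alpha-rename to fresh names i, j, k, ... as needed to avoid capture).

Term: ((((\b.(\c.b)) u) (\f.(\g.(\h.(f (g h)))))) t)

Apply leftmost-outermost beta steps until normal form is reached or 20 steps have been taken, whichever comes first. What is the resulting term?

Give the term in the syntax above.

Answer: (u t)

Derivation:
Step 0: ((((\b.(\c.b)) u) (\f.(\g.(\h.(f (g h)))))) t)
Step 1: (((\c.u) (\f.(\g.(\h.(f (g h)))))) t)
Step 2: (u t)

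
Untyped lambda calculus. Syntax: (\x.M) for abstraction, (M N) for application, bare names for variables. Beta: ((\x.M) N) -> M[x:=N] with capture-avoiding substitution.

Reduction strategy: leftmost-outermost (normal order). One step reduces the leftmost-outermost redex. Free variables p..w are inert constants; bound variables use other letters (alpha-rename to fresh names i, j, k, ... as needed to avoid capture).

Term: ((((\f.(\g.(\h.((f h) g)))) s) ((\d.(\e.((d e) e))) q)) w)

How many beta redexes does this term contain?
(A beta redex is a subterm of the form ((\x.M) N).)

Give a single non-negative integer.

Term: ((((\f.(\g.(\h.((f h) g)))) s) ((\d.(\e.((d e) e))) q)) w)
  Redex: ((\f.(\g.(\h.((f h) g)))) s)
  Redex: ((\d.(\e.((d e) e))) q)
Total redexes: 2

Answer: 2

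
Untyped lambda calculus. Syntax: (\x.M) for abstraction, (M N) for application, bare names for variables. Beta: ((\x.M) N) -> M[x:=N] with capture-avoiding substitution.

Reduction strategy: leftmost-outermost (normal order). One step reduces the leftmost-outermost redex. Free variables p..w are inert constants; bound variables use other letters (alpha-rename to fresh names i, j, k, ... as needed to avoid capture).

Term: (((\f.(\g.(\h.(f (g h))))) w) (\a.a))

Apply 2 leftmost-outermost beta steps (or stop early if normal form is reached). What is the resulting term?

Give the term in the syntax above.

Step 0: (((\f.(\g.(\h.(f (g h))))) w) (\a.a))
Step 1: ((\g.(\h.(w (g h)))) (\a.a))
Step 2: (\h.(w ((\a.a) h)))

Answer: (\h.(w ((\a.a) h)))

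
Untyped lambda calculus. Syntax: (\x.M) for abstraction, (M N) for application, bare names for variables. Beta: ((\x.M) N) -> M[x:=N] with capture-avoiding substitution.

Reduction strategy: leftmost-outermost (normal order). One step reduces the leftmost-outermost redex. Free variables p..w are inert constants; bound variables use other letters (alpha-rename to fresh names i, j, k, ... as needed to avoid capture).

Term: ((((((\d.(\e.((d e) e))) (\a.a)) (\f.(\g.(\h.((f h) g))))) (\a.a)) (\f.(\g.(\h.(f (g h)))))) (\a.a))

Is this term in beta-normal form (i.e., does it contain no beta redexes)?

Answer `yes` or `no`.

Term: ((((((\d.(\e.((d e) e))) (\a.a)) (\f.(\g.(\h.((f h) g))))) (\a.a)) (\f.(\g.(\h.(f (g h)))))) (\a.a))
Found 1 beta redex(es).

Answer: no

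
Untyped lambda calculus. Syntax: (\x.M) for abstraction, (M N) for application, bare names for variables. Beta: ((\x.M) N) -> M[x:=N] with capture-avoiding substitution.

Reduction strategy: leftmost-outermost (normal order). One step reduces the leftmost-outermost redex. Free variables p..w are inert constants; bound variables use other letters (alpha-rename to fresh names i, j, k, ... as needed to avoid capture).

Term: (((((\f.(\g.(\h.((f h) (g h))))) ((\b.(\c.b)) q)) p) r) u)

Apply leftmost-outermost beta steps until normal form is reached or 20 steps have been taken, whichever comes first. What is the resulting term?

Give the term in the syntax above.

Step 0: (((((\f.(\g.(\h.((f h) (g h))))) ((\b.(\c.b)) q)) p) r) u)
Step 1: ((((\g.(\h.((((\b.(\c.b)) q) h) (g h)))) p) r) u)
Step 2: (((\h.((((\b.(\c.b)) q) h) (p h))) r) u)
Step 3: (((((\b.(\c.b)) q) r) (p r)) u)
Step 4: ((((\c.q) r) (p r)) u)
Step 5: ((q (p r)) u)

Answer: ((q (p r)) u)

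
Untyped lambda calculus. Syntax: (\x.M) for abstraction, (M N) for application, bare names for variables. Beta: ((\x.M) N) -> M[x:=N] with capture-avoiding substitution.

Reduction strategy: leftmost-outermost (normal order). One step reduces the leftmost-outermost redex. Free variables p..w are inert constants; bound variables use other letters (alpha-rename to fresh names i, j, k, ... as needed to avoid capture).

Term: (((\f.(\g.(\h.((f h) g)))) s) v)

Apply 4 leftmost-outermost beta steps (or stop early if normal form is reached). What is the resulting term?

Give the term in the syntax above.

Step 0: (((\f.(\g.(\h.((f h) g)))) s) v)
Step 1: ((\g.(\h.((s h) g))) v)
Step 2: (\h.((s h) v))
Step 3: (normal form reached)

Answer: (\h.((s h) v))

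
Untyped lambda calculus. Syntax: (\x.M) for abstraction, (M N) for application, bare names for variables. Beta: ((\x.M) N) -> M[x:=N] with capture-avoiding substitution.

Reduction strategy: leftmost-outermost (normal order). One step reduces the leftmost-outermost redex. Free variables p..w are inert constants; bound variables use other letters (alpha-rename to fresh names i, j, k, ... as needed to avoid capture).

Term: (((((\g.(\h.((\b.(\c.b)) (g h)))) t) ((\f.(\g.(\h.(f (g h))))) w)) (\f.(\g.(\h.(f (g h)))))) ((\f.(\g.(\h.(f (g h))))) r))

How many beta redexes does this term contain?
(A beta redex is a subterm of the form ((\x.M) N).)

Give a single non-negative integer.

Answer: 4

Derivation:
Term: (((((\g.(\h.((\b.(\c.b)) (g h)))) t) ((\f.(\g.(\h.(f (g h))))) w)) (\f.(\g.(\h.(f (g h)))))) ((\f.(\g.(\h.(f (g h))))) r))
  Redex: ((\g.(\h.((\b.(\c.b)) (g h)))) t)
  Redex: ((\b.(\c.b)) (g h))
  Redex: ((\f.(\g.(\h.(f (g h))))) w)
  Redex: ((\f.(\g.(\h.(f (g h))))) r)
Total redexes: 4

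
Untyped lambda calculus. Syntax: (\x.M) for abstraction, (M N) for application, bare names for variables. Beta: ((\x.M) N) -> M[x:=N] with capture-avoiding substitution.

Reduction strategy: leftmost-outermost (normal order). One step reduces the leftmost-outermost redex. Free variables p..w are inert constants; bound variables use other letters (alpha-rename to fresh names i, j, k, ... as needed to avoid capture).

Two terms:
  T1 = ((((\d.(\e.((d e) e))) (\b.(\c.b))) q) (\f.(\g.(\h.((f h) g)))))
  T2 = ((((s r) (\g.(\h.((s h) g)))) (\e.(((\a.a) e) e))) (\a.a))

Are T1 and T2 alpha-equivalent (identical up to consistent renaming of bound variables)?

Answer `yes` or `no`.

Answer: no

Derivation:
Term 1: ((((\d.(\e.((d e) e))) (\b.(\c.b))) q) (\f.(\g.(\h.((f h) g)))))
Term 2: ((((s r) (\g.(\h.((s h) g)))) (\e.(((\a.a) e) e))) (\a.a))
Alpha-equivalence: compare structure up to binder renaming.
Result: False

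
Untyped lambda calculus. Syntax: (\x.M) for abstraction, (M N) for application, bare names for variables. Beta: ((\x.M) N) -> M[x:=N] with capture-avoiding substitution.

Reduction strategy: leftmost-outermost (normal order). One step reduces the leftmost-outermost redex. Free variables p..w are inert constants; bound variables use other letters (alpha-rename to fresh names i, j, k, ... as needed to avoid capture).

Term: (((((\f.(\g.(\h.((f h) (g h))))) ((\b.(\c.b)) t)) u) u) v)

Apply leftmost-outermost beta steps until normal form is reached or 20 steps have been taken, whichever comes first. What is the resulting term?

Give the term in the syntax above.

Step 0: (((((\f.(\g.(\h.((f h) (g h))))) ((\b.(\c.b)) t)) u) u) v)
Step 1: ((((\g.(\h.((((\b.(\c.b)) t) h) (g h)))) u) u) v)
Step 2: (((\h.((((\b.(\c.b)) t) h) (u h))) u) v)
Step 3: (((((\b.(\c.b)) t) u) (u u)) v)
Step 4: ((((\c.t) u) (u u)) v)
Step 5: ((t (u u)) v)

Answer: ((t (u u)) v)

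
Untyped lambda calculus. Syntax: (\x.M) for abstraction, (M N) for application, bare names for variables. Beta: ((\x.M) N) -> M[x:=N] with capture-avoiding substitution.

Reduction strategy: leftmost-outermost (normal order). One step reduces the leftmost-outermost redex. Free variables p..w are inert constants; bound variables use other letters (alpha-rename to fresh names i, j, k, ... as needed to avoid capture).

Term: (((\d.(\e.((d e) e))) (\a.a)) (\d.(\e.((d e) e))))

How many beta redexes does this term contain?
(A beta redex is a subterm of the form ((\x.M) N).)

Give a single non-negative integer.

Answer: 1

Derivation:
Term: (((\d.(\e.((d e) e))) (\a.a)) (\d.(\e.((d e) e))))
  Redex: ((\d.(\e.((d e) e))) (\a.a))
Total redexes: 1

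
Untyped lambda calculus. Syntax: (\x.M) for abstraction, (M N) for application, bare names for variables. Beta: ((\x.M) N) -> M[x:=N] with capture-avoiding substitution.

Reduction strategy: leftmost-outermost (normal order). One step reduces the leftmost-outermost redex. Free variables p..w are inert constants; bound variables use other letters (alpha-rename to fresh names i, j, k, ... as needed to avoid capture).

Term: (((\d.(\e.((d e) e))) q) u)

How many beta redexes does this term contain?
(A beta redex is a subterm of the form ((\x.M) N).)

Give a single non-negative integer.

Answer: 1

Derivation:
Term: (((\d.(\e.((d e) e))) q) u)
  Redex: ((\d.(\e.((d e) e))) q)
Total redexes: 1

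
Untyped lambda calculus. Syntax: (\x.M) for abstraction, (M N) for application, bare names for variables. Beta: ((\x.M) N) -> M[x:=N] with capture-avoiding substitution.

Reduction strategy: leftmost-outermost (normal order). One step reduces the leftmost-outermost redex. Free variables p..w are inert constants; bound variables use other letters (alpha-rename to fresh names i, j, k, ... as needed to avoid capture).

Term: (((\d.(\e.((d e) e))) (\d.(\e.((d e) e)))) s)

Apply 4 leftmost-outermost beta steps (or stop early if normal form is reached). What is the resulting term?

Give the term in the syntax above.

Answer: ((s s) s)

Derivation:
Step 0: (((\d.(\e.((d e) e))) (\d.(\e.((d e) e)))) s)
Step 1: ((\e.(((\d.(\e.((d e) e))) e) e)) s)
Step 2: (((\d.(\e.((d e) e))) s) s)
Step 3: ((\e.((s e) e)) s)
Step 4: ((s s) s)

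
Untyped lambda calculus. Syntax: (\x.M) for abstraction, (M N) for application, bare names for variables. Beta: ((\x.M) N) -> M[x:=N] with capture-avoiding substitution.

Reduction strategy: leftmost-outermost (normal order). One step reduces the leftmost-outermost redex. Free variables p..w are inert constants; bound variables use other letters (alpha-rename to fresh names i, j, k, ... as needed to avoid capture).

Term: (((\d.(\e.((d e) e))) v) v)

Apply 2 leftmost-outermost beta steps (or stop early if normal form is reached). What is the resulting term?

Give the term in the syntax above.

Step 0: (((\d.(\e.((d e) e))) v) v)
Step 1: ((\e.((v e) e)) v)
Step 2: ((v v) v)

Answer: ((v v) v)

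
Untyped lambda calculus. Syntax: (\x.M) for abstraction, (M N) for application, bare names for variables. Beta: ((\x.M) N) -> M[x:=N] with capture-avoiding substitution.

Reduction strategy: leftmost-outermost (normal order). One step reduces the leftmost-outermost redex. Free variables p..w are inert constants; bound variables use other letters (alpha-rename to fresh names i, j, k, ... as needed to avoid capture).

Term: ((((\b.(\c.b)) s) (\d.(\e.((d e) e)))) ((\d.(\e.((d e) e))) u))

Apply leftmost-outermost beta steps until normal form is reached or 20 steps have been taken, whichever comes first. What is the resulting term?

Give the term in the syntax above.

Step 0: ((((\b.(\c.b)) s) (\d.(\e.((d e) e)))) ((\d.(\e.((d e) e))) u))
Step 1: (((\c.s) (\d.(\e.((d e) e)))) ((\d.(\e.((d e) e))) u))
Step 2: (s ((\d.(\e.((d e) e))) u))
Step 3: (s (\e.((u e) e)))

Answer: (s (\e.((u e) e)))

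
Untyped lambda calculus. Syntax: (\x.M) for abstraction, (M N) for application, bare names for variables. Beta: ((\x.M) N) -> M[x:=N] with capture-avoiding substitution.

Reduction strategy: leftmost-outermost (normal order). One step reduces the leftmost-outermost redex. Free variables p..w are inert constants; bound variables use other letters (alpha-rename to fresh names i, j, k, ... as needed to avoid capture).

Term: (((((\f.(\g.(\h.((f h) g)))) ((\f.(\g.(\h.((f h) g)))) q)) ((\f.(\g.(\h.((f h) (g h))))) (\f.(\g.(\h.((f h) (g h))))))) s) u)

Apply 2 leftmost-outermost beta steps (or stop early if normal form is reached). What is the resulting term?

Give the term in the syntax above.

Answer: (((\h.((((\f.(\g.(\h.((f h) g)))) q) h) ((\f.(\g.(\h.((f h) (g h))))) (\f.(\g.(\h.((f h) (g h)))))))) s) u)

Derivation:
Step 0: (((((\f.(\g.(\h.((f h) g)))) ((\f.(\g.(\h.((f h) g)))) q)) ((\f.(\g.(\h.((f h) (g h))))) (\f.(\g.(\h.((f h) (g h))))))) s) u)
Step 1: ((((\g.(\h.((((\f.(\g.(\h.((f h) g)))) q) h) g))) ((\f.(\g.(\h.((f h) (g h))))) (\f.(\g.(\h.((f h) (g h))))))) s) u)
Step 2: (((\h.((((\f.(\g.(\h.((f h) g)))) q) h) ((\f.(\g.(\h.((f h) (g h))))) (\f.(\g.(\h.((f h) (g h)))))))) s) u)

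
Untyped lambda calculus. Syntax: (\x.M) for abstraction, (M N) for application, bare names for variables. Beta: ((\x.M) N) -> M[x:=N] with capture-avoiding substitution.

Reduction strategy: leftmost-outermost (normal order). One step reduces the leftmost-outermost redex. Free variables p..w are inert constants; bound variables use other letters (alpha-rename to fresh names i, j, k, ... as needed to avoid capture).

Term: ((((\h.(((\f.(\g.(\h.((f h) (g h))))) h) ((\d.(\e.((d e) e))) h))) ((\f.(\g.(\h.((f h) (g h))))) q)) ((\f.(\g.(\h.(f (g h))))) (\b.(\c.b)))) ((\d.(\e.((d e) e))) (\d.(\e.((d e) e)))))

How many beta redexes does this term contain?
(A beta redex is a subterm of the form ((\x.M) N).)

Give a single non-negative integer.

Answer: 6

Derivation:
Term: ((((\h.(((\f.(\g.(\h.((f h) (g h))))) h) ((\d.(\e.((d e) e))) h))) ((\f.(\g.(\h.((f h) (g h))))) q)) ((\f.(\g.(\h.(f (g h))))) (\b.(\c.b)))) ((\d.(\e.((d e) e))) (\d.(\e.((d e) e)))))
  Redex: ((\h.(((\f.(\g.(\h.((f h) (g h))))) h) ((\d.(\e.((d e) e))) h))) ((\f.(\g.(\h.((f h) (g h))))) q))
  Redex: ((\f.(\g.(\h.((f h) (g h))))) h)
  Redex: ((\d.(\e.((d e) e))) h)
  Redex: ((\f.(\g.(\h.((f h) (g h))))) q)
  Redex: ((\f.(\g.(\h.(f (g h))))) (\b.(\c.b)))
  Redex: ((\d.(\e.((d e) e))) (\d.(\e.((d e) e))))
Total redexes: 6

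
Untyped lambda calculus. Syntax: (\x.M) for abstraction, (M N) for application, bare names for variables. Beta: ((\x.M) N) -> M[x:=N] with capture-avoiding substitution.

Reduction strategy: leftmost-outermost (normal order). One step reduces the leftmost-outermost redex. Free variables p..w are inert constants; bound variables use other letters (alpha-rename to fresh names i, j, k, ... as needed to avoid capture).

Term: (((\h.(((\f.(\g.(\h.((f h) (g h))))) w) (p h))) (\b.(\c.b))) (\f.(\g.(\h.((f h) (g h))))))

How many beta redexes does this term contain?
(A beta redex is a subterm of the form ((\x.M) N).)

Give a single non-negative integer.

Answer: 2

Derivation:
Term: (((\h.(((\f.(\g.(\h.((f h) (g h))))) w) (p h))) (\b.(\c.b))) (\f.(\g.(\h.((f h) (g h))))))
  Redex: ((\h.(((\f.(\g.(\h.((f h) (g h))))) w) (p h))) (\b.(\c.b)))
  Redex: ((\f.(\g.(\h.((f h) (g h))))) w)
Total redexes: 2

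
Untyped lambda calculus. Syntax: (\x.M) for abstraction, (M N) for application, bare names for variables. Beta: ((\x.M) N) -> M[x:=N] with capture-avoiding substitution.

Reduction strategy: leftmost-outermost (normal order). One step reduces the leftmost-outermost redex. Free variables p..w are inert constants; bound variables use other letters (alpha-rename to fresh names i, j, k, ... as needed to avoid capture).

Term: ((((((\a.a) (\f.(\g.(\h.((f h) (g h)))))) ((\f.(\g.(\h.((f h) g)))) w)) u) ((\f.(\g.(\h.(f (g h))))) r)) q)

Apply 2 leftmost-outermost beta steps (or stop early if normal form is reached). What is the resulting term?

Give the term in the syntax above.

Step 0: ((((((\a.a) (\f.(\g.(\h.((f h) (g h)))))) ((\f.(\g.(\h.((f h) g)))) w)) u) ((\f.(\g.(\h.(f (g h))))) r)) q)
Step 1: (((((\f.(\g.(\h.((f h) (g h))))) ((\f.(\g.(\h.((f h) g)))) w)) u) ((\f.(\g.(\h.(f (g h))))) r)) q)
Step 2: ((((\g.(\h.((((\f.(\g.(\h.((f h) g)))) w) h) (g h)))) u) ((\f.(\g.(\h.(f (g h))))) r)) q)

Answer: ((((\g.(\h.((((\f.(\g.(\h.((f h) g)))) w) h) (g h)))) u) ((\f.(\g.(\h.(f (g h))))) r)) q)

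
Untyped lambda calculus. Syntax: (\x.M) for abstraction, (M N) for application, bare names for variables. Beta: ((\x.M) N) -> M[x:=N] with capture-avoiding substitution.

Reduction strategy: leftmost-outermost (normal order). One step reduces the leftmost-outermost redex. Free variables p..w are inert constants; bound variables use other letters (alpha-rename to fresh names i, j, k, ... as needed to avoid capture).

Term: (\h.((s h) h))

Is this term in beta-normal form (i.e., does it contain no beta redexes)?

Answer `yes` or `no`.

Answer: yes

Derivation:
Term: (\h.((s h) h))
No beta redexes found.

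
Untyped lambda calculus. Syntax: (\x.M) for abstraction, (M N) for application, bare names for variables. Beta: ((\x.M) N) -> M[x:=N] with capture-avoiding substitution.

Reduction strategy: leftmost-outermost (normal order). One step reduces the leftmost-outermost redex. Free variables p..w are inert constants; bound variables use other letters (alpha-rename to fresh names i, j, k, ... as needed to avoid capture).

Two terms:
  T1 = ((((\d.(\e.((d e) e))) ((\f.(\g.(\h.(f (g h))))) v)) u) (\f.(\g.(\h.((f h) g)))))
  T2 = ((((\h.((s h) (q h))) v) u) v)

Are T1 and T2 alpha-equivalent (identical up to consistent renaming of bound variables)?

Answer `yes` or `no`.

Answer: no

Derivation:
Term 1: ((((\d.(\e.((d e) e))) ((\f.(\g.(\h.(f (g h))))) v)) u) (\f.(\g.(\h.((f h) g)))))
Term 2: ((((\h.((s h) (q h))) v) u) v)
Alpha-equivalence: compare structure up to binder renaming.
Result: False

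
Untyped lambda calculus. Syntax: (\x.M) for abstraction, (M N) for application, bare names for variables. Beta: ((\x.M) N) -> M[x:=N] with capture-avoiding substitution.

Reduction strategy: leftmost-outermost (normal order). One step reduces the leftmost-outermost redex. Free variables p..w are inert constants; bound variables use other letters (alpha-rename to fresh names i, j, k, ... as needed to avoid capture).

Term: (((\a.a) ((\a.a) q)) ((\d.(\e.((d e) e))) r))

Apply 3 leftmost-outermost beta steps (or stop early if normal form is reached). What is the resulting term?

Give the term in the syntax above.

Answer: (q (\e.((r e) e)))

Derivation:
Step 0: (((\a.a) ((\a.a) q)) ((\d.(\e.((d e) e))) r))
Step 1: (((\a.a) q) ((\d.(\e.((d e) e))) r))
Step 2: (q ((\d.(\e.((d e) e))) r))
Step 3: (q (\e.((r e) e)))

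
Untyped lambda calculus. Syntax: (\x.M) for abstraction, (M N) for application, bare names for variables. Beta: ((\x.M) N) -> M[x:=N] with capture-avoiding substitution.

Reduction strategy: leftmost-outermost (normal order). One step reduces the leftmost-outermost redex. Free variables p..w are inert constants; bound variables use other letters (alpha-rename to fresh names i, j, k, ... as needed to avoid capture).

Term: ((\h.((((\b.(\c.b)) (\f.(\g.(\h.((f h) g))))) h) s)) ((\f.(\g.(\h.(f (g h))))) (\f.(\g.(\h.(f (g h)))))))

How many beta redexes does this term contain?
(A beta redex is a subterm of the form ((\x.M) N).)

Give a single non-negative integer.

Term: ((\h.((((\b.(\c.b)) (\f.(\g.(\h.((f h) g))))) h) s)) ((\f.(\g.(\h.(f (g h))))) (\f.(\g.(\h.(f (g h)))))))
  Redex: ((\h.((((\b.(\c.b)) (\f.(\g.(\h.((f h) g))))) h) s)) ((\f.(\g.(\h.(f (g h))))) (\f.(\g.(\h.(f (g h)))))))
  Redex: ((\b.(\c.b)) (\f.(\g.(\h.((f h) g)))))
  Redex: ((\f.(\g.(\h.(f (g h))))) (\f.(\g.(\h.(f (g h))))))
Total redexes: 3

Answer: 3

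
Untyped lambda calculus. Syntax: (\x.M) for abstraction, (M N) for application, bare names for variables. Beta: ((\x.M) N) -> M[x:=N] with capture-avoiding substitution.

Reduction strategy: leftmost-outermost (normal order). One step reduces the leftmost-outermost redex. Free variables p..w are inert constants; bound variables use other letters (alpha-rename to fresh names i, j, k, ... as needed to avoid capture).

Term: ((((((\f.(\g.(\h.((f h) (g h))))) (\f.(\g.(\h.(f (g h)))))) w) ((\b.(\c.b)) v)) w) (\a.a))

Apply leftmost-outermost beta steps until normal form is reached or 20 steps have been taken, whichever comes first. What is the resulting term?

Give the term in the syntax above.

Answer: (v (\a.a))

Derivation:
Step 0: ((((((\f.(\g.(\h.((f h) (g h))))) (\f.(\g.(\h.(f (g h)))))) w) ((\b.(\c.b)) v)) w) (\a.a))
Step 1: (((((\g.(\h.(((\f.(\g.(\h.(f (g h))))) h) (g h)))) w) ((\b.(\c.b)) v)) w) (\a.a))
Step 2: ((((\h.(((\f.(\g.(\h.(f (g h))))) h) (w h))) ((\b.(\c.b)) v)) w) (\a.a))
Step 3: (((((\f.(\g.(\h.(f (g h))))) ((\b.(\c.b)) v)) (w ((\b.(\c.b)) v))) w) (\a.a))
Step 4: ((((\g.(\h.(((\b.(\c.b)) v) (g h)))) (w ((\b.(\c.b)) v))) w) (\a.a))
Step 5: (((\h.(((\b.(\c.b)) v) ((w ((\b.(\c.b)) v)) h))) w) (\a.a))
Step 6: ((((\b.(\c.b)) v) ((w ((\b.(\c.b)) v)) w)) (\a.a))
Step 7: (((\c.v) ((w ((\b.(\c.b)) v)) w)) (\a.a))
Step 8: (v (\a.a))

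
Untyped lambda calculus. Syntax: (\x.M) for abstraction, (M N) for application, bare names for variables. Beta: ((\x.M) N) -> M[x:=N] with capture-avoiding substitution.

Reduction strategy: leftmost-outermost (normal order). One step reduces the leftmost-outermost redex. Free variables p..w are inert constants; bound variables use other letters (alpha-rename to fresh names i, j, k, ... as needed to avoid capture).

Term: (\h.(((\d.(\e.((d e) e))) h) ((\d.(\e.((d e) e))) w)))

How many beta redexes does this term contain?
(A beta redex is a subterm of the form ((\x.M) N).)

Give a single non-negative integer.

Term: (\h.(((\d.(\e.((d e) e))) h) ((\d.(\e.((d e) e))) w)))
  Redex: ((\d.(\e.((d e) e))) h)
  Redex: ((\d.(\e.((d e) e))) w)
Total redexes: 2

Answer: 2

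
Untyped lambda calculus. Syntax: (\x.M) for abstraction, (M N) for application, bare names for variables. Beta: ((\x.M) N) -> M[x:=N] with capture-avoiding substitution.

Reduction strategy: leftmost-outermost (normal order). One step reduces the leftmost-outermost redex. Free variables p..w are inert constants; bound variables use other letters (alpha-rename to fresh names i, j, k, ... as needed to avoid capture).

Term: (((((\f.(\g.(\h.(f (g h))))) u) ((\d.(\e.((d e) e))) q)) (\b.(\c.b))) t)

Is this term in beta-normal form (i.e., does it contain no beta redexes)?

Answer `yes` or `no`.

Answer: no

Derivation:
Term: (((((\f.(\g.(\h.(f (g h))))) u) ((\d.(\e.((d e) e))) q)) (\b.(\c.b))) t)
Found 2 beta redex(es).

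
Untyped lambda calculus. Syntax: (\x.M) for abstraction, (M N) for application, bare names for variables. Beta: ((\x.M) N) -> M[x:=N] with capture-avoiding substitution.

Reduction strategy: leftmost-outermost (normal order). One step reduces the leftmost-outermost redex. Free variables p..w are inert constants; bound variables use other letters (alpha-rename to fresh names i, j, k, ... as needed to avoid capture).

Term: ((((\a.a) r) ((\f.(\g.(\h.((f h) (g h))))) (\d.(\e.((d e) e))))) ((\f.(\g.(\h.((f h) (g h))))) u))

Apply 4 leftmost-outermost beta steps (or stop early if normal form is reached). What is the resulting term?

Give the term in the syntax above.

Step 0: ((((\a.a) r) ((\f.(\g.(\h.((f h) (g h))))) (\d.(\e.((d e) e))))) ((\f.(\g.(\h.((f h) (g h))))) u))
Step 1: ((r ((\f.(\g.(\h.((f h) (g h))))) (\d.(\e.((d e) e))))) ((\f.(\g.(\h.((f h) (g h))))) u))
Step 2: ((r (\g.(\h.(((\d.(\e.((d e) e))) h) (g h))))) ((\f.(\g.(\h.((f h) (g h))))) u))
Step 3: ((r (\g.(\h.((\e.((h e) e)) (g h))))) ((\f.(\g.(\h.((f h) (g h))))) u))
Step 4: ((r (\g.(\h.((h (g h)) (g h))))) ((\f.(\g.(\h.((f h) (g h))))) u))

Answer: ((r (\g.(\h.((h (g h)) (g h))))) ((\f.(\g.(\h.((f h) (g h))))) u))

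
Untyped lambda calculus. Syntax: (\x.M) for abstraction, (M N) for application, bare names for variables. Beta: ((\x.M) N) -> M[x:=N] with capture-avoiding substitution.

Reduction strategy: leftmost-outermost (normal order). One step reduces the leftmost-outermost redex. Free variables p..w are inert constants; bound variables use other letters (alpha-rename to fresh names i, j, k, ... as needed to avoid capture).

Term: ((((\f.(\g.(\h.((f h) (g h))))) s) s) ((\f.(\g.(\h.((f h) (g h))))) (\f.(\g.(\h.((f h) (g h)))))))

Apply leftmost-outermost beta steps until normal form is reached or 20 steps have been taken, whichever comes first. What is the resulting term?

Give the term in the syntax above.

Step 0: ((((\f.(\g.(\h.((f h) (g h))))) s) s) ((\f.(\g.(\h.((f h) (g h))))) (\f.(\g.(\h.((f h) (g h)))))))
Step 1: (((\g.(\h.((s h) (g h)))) s) ((\f.(\g.(\h.((f h) (g h))))) (\f.(\g.(\h.((f h) (g h)))))))
Step 2: ((\h.((s h) (s h))) ((\f.(\g.(\h.((f h) (g h))))) (\f.(\g.(\h.((f h) (g h)))))))
Step 3: ((s ((\f.(\g.(\h.((f h) (g h))))) (\f.(\g.(\h.((f h) (g h))))))) (s ((\f.(\g.(\h.((f h) (g h))))) (\f.(\g.(\h.((f h) (g h))))))))
Step 4: ((s (\g.(\h.(((\f.(\g.(\h.((f h) (g h))))) h) (g h))))) (s ((\f.(\g.(\h.((f h) (g h))))) (\f.(\g.(\h.((f h) (g h))))))))
Step 5: ((s (\g.(\h.((\g.(\i.((h i) (g i)))) (g h))))) (s ((\f.(\g.(\h.((f h) (g h))))) (\f.(\g.(\h.((f h) (g h))))))))
Step 6: ((s (\g.(\h.(\i.((h i) ((g h) i)))))) (s ((\f.(\g.(\h.((f h) (g h))))) (\f.(\g.(\h.((f h) (g h))))))))
Step 7: ((s (\g.(\h.(\i.((h i) ((g h) i)))))) (s (\g.(\h.(((\f.(\g.(\h.((f h) (g h))))) h) (g h))))))
Step 8: ((s (\g.(\h.(\i.((h i) ((g h) i)))))) (s (\g.(\h.((\g.(\i.((h i) (g i)))) (g h))))))
Step 9: ((s (\g.(\h.(\i.((h i) ((g h) i)))))) (s (\g.(\h.(\i.((h i) ((g h) i)))))))

Answer: ((s (\g.(\h.(\i.((h i) ((g h) i)))))) (s (\g.(\h.(\i.((h i) ((g h) i)))))))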